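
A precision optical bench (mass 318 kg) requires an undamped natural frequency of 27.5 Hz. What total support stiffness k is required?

9490000 N/m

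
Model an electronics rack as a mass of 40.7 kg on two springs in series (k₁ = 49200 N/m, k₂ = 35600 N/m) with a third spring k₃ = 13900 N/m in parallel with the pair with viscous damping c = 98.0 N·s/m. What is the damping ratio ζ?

0.0413

Series pair: k_s = k₁k₂/(k₁+k₂) = (49200)(35600)/(49200 + 35600) = 20650 N/m. In parallel with k₃: k_eq = 20650 + 13900 = 34550 N/m.
ω_n = √(k_eq/m) = √(34550/40.7) = 29.14 rad/s.
Critical damping c_c = 2√(k_eq·m) = 2√(34550 × 40.7) = 2372 N·s/m, so ζ = c/c_c = 98.0/2372 = 0.04132.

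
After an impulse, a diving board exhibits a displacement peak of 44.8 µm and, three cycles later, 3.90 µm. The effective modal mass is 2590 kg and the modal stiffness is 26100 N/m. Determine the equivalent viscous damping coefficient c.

Logarithmic decrement δ = (1/n)·ln(x₀/x_n) = (1/3)·ln(44.8/3.90) = (1/3)·ln(11.49) = 0.8137.
ζ = δ/√(4π² + δ²) = 0.8137/√(39.48 + 0.662) = 0.8137/6.336 = 0.1284.
c = ζ · 2√(km) = 0.1284 × 2√(26100 × 2590) = 0.1284 × 16440 = 2112 N·s/m.

2110 N·s/m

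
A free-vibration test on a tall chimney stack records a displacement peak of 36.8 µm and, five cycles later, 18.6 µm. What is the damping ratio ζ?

0.0217

Logarithmic decrement δ = (1/n)·ln(x₀/x_n) = (1/5)·ln(36.8/18.6) = (1/5)·ln(1.978) = 0.1365.
ζ = δ/√(4π² + δ²) = 0.1365/√(39.48 + 0.0186) = 0.1365/6.285 = 0.02171.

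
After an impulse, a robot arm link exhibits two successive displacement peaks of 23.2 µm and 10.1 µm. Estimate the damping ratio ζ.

Logarithmic decrement δ = (1/n)·ln(x₀/x_n) = (1/1)·ln(23.2/10.1) = (1/1)·ln(2.297) = 0.8316.
ζ = δ/√(4π² + δ²) = 0.8316/√(39.48 + 0.692) = 0.8316/6.338 = 0.1312.

0.131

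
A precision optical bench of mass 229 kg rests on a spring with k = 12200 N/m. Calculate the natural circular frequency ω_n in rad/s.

7.30 rad/s

ω_n = √(k/m) = √(12200/229) = √53.28 = 7.299 rad/s.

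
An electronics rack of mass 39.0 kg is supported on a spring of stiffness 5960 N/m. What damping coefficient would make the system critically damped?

964 N·s/m

c_c = 2√(k·m) = 2√(5960 × 39.0) = 2 × 482.1 = 964.2 N·s/m.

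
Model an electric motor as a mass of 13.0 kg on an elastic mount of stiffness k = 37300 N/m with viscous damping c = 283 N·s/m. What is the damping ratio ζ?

0.203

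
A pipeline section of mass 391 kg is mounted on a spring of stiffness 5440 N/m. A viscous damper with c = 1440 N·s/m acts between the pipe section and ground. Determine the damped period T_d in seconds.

1.94 s

ω_n = √(k/m) = √(5440/391) = 3.730 rad/s.
Critical damping c_c = 2√(k·m) = 2√(5440 × 391) = 2917 N·s/m, so ζ = c/c_c = 1440/2917 = 0.4937.
ω_d = ω_n√(1 − ζ²) = 3.730 × √(1 − 0.244) = 3.244 rad/s.
T_d = 2π/ω_d = 1.937 s.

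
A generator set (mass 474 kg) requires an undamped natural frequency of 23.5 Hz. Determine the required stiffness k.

ω_n = 2πf_n = 2π × 23.5 = 147.7 rad/s.
k = m·ω_n² = 474 × 147.7² = 474 × 21800 = 10330000 N/m.

10300000 N/m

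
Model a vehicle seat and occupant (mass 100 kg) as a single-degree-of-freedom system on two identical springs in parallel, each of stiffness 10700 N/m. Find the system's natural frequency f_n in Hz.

2.33 Hz

Parallel springs add: k_eq = 2 × 10700 = 21400 N/m.
ω_n = √(k_eq/m) = √(21400/100) = √214.0 = 14.63 rad/s.
f_n = ω_n/(2π) = 14.63/6.283 = 2.328 Hz.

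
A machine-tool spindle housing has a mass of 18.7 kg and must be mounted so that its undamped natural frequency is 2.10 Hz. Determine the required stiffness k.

3260 N/m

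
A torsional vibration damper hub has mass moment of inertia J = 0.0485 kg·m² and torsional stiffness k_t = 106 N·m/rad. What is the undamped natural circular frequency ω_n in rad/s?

46.8 rad/s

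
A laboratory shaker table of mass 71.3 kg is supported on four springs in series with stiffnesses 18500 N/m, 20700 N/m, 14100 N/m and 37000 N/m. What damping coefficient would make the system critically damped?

Series springs: 1/k_eq = 1/18500 + 1/20700 + 1/14100 + 1/37000 = 0.0002003, so k_eq = 4992 N/m.
c_c = 2√(k_eq·m) = 2√(4992 × 71.3) = 2 × 596.6 = 1193 N·s/m.

1190 N·s/m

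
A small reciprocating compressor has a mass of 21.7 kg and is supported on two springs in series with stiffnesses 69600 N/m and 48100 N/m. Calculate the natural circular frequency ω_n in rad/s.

36.2 rad/s

Series springs: 1/k_eq = 1/69600 + 1/48100 = 3.516×10^-5, so k_eq = 28440 N/m.
ω_n = √(k_eq/m) = √(28440/21.7) = √1311 = 36.20 rad/s.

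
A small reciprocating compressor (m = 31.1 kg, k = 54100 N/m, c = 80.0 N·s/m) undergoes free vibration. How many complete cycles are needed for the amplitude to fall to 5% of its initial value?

ζ = c/(2√(km)) = 80.0/(2√(54100 × 31.1)) = 80.0/2594 = 0.03084.
Logarithmic decrement δ = 2πζ/√(1 − ζ²) = 2π × 0.03084/√(1 − 0.000951) = 0.1939.
x_n/x₀ = e^(−nδ) ≤ 0.05; take ln: n ≥ ln(1/0.05)/δ = 2.996/0.1939 = 15.45.
So 16 complete cycles are required.

16 cycles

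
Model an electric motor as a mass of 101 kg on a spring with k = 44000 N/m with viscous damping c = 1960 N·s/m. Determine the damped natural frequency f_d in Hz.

2.94 Hz

ω_n = √(k/m) = √(44000/101) = 20.87 rad/s.
Critical damping c_c = 2√(k·m) = 2√(44000 × 101) = 4216 N·s/m, so ζ = c/c_c = 1960/4216 = 0.4649.
ω_d = ω_n√(1 − ζ²) = 20.87 × √(1 − 0.216) = 18.48 rad/s.
f_d = ω_d/(2π) = 2.941 Hz.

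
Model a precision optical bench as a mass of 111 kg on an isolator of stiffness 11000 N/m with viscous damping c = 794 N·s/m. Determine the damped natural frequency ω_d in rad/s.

9.29 rad/s

ω_n = √(k/m) = √(11000/111) = 9.955 rad/s.
Critical damping c_c = 2√(k·m) = 2√(11000 × 111) = 2210 N·s/m, so ζ = c/c_c = 794/2210 = 0.3593.
ω_d = ω_n√(1 − ζ²) = 9.955 × √(1 − 0.129) = 9.290 rad/s.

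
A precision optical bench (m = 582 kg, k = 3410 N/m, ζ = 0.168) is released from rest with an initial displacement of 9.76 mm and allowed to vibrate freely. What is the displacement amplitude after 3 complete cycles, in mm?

Logarithmic decrement δ = 2πζ/√(1 − ζ²) = 2π × 0.1680/√(1 − 0.0282) = 1.071.
After n cycles, x_n/x₀ = e^(−nδ), so x_3 = 9.76 × e^(−3 × 1.071) = 9.76 × 0.04026 = 0.3929 mm.

0.393 mm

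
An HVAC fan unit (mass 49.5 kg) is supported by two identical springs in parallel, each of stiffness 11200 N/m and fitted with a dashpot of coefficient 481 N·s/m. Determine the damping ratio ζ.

Parallel springs add: k_eq = 2 × 11200 = 22400 N/m.
ω_n = √(k_eq/m) = √(22400/49.5) = 21.27 rad/s.
Critical damping c_c = 2√(k_eq·m) = 2√(22400 × 49.5) = 2106 N·s/m, so ζ = c/c_c = 481/2106 = 0.2284.

0.228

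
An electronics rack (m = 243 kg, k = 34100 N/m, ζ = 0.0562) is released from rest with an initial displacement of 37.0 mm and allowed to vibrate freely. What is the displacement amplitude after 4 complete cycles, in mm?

Logarithmic decrement δ = 2πζ/√(1 − ζ²) = 2π × 0.05620/√(1 − 0.00316) = 0.3537.
After n cycles, x_n/x₀ = e^(−nδ), so x_4 = 37.0 × e^(−4 × 0.3537) = 37.0 × 0.2430 = 8.991 mm.

8.99 mm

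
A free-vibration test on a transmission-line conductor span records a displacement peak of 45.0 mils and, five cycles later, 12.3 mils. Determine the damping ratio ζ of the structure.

Logarithmic decrement δ = (1/n)·ln(x₀/x_n) = (1/5)·ln(45.0/12.3) = (1/5)·ln(3.659) = 0.2594.
ζ = δ/√(4π² + δ²) = 0.2594/√(39.48 + 0.0673) = 0.2594/6.289 = 0.04125.

0.0413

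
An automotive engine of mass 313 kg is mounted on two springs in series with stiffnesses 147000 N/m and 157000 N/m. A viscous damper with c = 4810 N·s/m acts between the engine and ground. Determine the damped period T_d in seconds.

Series springs: 1/k_eq = 1/147000 + 1/157000 = 1.317×10^-5, so k_eq = 75920 N/m.
ω_n = √(k_eq/m) = √(75920/313) = 15.57 rad/s.
Critical damping c_c = 2√(k_eq·m) = 2√(75920 × 313) = 9749 N·s/m, so ζ = c/c_c = 4810/9749 = 0.4934.
ω_d = ω_n√(1 − ζ²) = 15.57 × √(1 − 0.243) = 13.55 rad/s.
T_d = 2π/ω_d = 0.4638 s.

0.464 s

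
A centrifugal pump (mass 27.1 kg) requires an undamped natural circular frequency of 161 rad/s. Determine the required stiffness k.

702000 N/m

k = m·ω_n² = 27.1 × 161.0² = 27.1 × 25920 = 702500 N/m.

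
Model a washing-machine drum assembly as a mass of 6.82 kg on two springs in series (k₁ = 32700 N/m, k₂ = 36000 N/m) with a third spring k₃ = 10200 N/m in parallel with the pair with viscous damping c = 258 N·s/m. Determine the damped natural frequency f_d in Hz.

9.62 Hz

Series pair: k_s = k₁k₂/(k₁+k₂) = (32700)(36000)/(32700 + 36000) = 17140 N/m. In parallel with k₃: k_eq = 17140 + 10200 = 27340 N/m.
ω_n = √(k_eq/m) = √(27340/6.82) = 63.31 rad/s.
Critical damping c_c = 2√(k_eq·m) = 2√(27340 × 6.82) = 863.5 N·s/m, so ζ = c/c_c = 258/863.5 = 0.2988.
ω_d = ω_n√(1 − ζ²) = 63.31 × √(1 − 0.0893) = 60.42 rad/s.
f_d = ω_d/(2π) = 9.616 Hz.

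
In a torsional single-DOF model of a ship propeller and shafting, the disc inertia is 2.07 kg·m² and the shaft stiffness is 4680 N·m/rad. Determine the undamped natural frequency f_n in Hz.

ω_n = √(k_t/J) = √(4680/2.07) = √2261 = 47.55 rad/s.
f_n = ω_n/(2π) = 47.55/6.283 = 7.568 Hz.

7.57 Hz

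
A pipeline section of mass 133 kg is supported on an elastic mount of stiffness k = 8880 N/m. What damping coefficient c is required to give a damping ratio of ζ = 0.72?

c_c = 2√(k·m) = 2√(8880 × 133) = 2174 N·s/m.
c = ζ·c_c = 0.72 × 2174 = 1565 N·s/m.

1560 N·s/m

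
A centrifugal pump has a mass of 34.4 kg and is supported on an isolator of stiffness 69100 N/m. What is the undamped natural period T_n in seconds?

ω_n = √(k/m) = √(69100/34.4) = √2009 = 44.82 rad/s.
T_n = 2π/ω_n = 6.283/44.82 = 0.1402 s.

0.140 s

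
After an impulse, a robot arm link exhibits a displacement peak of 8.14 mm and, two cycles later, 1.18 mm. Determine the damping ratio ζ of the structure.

Logarithmic decrement δ = (1/n)·ln(x₀/x_n) = (1/2)·ln(8.14/1.18) = (1/2)·ln(6.898) = 0.9656.
ζ = δ/√(4π² + δ²) = 0.9656/√(39.48 + 0.932) = 0.9656/6.357 = 0.1519.

0.152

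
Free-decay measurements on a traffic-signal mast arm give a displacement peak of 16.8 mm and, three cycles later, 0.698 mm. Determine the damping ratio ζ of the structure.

0.166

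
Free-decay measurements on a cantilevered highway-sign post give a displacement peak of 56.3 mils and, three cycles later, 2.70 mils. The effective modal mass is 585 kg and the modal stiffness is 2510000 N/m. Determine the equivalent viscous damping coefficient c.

Logarithmic decrement δ = (1/n)·ln(x₀/x_n) = (1/3)·ln(56.3/2.70) = (1/3)·ln(20.85) = 1.012.
ζ = δ/√(4π² + δ²) = 1.012/√(39.48 + 1.03) = 1.012/6.364 = 0.1591.
c = ζ · 2√(km) = 0.1591 × 2√(2510000 × 585) = 0.1591 × 76640 = 12190 N·s/m.

12200 N·s/m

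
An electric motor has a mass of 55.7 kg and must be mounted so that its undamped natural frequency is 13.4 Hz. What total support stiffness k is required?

ω_n = 2πf_n = 2π × 13.4 = 84.19 rad/s.
k = m·ω_n² = 55.7 × 84.19² = 55.7 × 7089 = 394800 N/m.

395000 N/m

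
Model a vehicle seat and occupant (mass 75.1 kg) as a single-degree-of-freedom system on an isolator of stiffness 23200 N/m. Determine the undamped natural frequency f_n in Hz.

2.80 Hz

ω_n = √(k/m) = √(23200/75.1) = √308.9 = 17.58 rad/s.
f_n = ω_n/(2π) = 17.58/6.283 = 2.797 Hz.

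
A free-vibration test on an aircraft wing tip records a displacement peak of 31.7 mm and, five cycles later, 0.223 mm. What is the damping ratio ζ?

0.156

Logarithmic decrement δ = (1/n)·ln(x₀/x_n) = (1/5)·ln(31.7/0.223) = (1/5)·ln(142.2) = 0.9914.
ζ = δ/√(4π² + δ²) = 0.9914/√(39.48 + 0.983) = 0.9914/6.361 = 0.1559.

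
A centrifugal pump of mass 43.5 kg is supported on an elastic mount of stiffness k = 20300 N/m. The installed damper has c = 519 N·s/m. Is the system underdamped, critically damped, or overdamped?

underdamped

c_c = 2√(k·m) = 1879 N·s/m; ζ = c/c_c = 519/1879 = 0.276.
Since ζ < 1 the system is underdamped.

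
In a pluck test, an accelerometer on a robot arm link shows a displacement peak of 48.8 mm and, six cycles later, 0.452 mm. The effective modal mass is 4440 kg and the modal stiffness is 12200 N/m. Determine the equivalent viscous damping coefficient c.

Logarithmic decrement δ = (1/n)·ln(x₀/x_n) = (1/6)·ln(48.8/0.452) = (1/6)·ln(108.0) = 0.7803.
ζ = δ/√(4π² + δ²) = 0.7803/√(39.48 + 0.609) = 0.7803/6.331 = 0.1232.
c = ζ · 2√(km) = 0.1232 × 2√(12200 × 4440) = 0.1232 × 14720 = 1814 N·s/m.

1810 N·s/m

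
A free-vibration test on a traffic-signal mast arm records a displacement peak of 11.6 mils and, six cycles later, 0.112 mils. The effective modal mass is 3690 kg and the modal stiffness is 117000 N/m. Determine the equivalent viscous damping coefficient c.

5080 N·s/m

Logarithmic decrement δ = (1/n)·ln(x₀/x_n) = (1/6)·ln(11.6/0.112) = (1/6)·ln(103.6) = 0.7734.
ζ = δ/√(4π² + δ²) = 0.7734/√(39.48 + 0.598) = 0.7734/6.331 = 0.1222.
c = ζ · 2√(km) = 0.1222 × 2√(117000 × 3690) = 0.1222 × 41560 = 5077 N·s/m.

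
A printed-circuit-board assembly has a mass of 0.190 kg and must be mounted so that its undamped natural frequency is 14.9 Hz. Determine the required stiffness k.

1670 N/m

ω_n = 2πf_n = 2π × 14.9 = 93.62 rad/s.
k = m·ω_n² = 0.190 × 93.62² = 0.190 × 8765 = 1665 N/m.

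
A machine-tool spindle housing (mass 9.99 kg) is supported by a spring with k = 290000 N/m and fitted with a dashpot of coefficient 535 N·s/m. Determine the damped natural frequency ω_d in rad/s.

168 rad/s

ω_n = √(k/m) = √(290000/9.99) = 170.4 rad/s.
Critical damping c_c = 2√(k·m) = 2√(290000 × 9.99) = 3404 N·s/m, so ζ = c/c_c = 535/3404 = 0.1572.
ω_d = ω_n√(1 − ζ²) = 170.4 × √(1 − 0.0247) = 168.3 rad/s.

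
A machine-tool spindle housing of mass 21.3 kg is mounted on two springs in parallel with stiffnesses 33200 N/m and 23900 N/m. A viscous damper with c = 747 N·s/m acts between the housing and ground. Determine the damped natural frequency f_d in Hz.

7.75 Hz

Parallel springs add: k_eq = 33200 + 23900 = 57100 N/m.
ω_n = √(k_eq/m) = √(57100/21.3) = 51.78 rad/s.
Critical damping c_c = 2√(k_eq·m) = 2√(57100 × 21.3) = 2206 N·s/m, so ζ = c/c_c = 747/2206 = 0.3387.
ω_d = ω_n√(1 − ζ²) = 51.78 × √(1 − 0.115) = 48.72 rad/s.
f_d = ω_d/(2π) = 7.753 Hz.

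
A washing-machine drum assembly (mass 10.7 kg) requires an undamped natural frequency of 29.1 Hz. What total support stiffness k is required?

358000 N/m

ω_n = 2πf_n = 2π × 29.1 = 182.8 rad/s.
k = m·ω_n² = 10.7 × 182.8² = 10.7 × 33430 = 357700 N/m.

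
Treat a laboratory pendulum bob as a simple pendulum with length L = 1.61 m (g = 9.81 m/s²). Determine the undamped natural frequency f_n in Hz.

For a simple pendulum ω_n = √(g/L) = √(9.81/1.61) = √6.093 = 2.468 rad/s.
f_n = ω_n/(2π) = 2.468/6.283 = 0.3929 Hz.

0.393 Hz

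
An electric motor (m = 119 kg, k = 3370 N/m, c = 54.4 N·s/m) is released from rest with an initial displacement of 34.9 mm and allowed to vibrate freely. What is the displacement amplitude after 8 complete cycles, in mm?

ζ = c/(2√(km)) = 54.4/(2√(3370 × 119)) = 54.4/1267 = 0.04295.
Logarithmic decrement δ = 2πζ/√(1 − ζ²) = 2π × 0.04295/√(1 − 0.00184) = 0.2701.
After n cycles, x_n/x₀ = e^(−nδ), so x_8 = 34.9 × e^(−8 × 0.2701) = 34.9 × 0.1152 = 4.021 mm.

4.02 mm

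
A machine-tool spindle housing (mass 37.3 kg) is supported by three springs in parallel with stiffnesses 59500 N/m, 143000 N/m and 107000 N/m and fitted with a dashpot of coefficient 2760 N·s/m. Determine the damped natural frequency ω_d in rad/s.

Parallel springs add: k_eq = 59500 + 143000 + 107000 = 309500 N/m.
ω_n = √(k_eq/m) = √(309500/37.3) = 91.09 rad/s.
Critical damping c_c = 2√(k_eq·m) = 2√(309500 × 37.3) = 6795 N·s/m, so ζ = c/c_c = 2760/6795 = 0.4062.
ω_d = ω_n√(1 − ζ²) = 91.09 × √(1 − 0.165) = 83.24 rad/s.

83.2 rad/s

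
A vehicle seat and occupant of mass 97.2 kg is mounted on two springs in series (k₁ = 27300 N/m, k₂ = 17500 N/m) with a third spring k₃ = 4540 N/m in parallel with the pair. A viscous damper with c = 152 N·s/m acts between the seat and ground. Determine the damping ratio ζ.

Series pair: k_s = k₁k₂/(k₁+k₂) = (27300)(17500)/(27300 + 17500) = 10660 N/m. In parallel with k₃: k_eq = 10660 + 4540 = 15200 N/m.
ω_n = √(k_eq/m) = √(15200/97.2) = 12.51 rad/s.
Critical damping c_c = 2√(k_eq·m) = 2√(15200 × 97.2) = 2431 N·s/m, so ζ = c/c_c = 152/2431 = 0.06252.

0.0625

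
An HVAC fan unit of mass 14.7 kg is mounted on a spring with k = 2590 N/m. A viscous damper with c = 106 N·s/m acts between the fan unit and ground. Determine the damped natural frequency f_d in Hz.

2.03 Hz

ω_n = √(k/m) = √(2590/14.7) = 13.27 rad/s.
Critical damping c_c = 2√(k·m) = 2√(2590 × 14.7) = 390.2 N·s/m, so ζ = c/c_c = 106/390.2 = 0.2716.
ω_d = ω_n√(1 − ζ²) = 13.27 × √(1 − 0.0738) = 12.77 rad/s.
f_d = ω_d/(2π) = 2.033 Hz.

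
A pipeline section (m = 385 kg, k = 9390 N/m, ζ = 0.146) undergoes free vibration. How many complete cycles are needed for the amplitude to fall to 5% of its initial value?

Logarithmic decrement δ = 2πζ/√(1 − ζ²) = 2π × 0.1460/√(1 − 0.0213) = 0.9273.
x_n/x₀ = e^(−nδ) ≤ 0.05; take ln: n ≥ ln(1/0.05)/δ = 2.996/0.9273 = 3.231.
So 4 complete cycles are required.

4 cycles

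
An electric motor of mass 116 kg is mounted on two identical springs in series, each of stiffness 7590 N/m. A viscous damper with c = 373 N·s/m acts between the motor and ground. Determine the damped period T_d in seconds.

1.14 s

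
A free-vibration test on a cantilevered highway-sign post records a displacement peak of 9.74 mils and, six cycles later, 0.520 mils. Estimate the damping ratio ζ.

0.0775

Logarithmic decrement δ = (1/n)·ln(x₀/x_n) = (1/6)·ln(9.74/0.520) = (1/6)·ln(18.73) = 0.4884.
ζ = δ/√(4π² + δ²) = 0.4884/√(39.48 + 0.238) = 0.4884/6.302 = 0.07749.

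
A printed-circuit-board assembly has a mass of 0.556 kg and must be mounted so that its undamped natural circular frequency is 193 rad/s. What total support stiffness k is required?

k = m·ω_n² = 0.556 × 193.0² = 0.556 × 37250 = 20710 N/m.

20700 N/m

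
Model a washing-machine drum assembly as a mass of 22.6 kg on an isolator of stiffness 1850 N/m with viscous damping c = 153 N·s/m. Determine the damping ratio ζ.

ω_n = √(k/m) = √(1850/22.6) = 9.048 rad/s.
Critical damping c_c = 2√(k·m) = 2√(1850 × 22.6) = 408.9 N·s/m, so ζ = c/c_c = 153/408.9 = 0.3741.

0.374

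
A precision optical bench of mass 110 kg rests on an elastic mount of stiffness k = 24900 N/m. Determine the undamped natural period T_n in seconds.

0.418 s

ω_n = √(k/m) = √(24900/110) = √226.4 = 15.05 rad/s.
T_n = 2π/ω_n = 6.283/15.05 = 0.4176 s.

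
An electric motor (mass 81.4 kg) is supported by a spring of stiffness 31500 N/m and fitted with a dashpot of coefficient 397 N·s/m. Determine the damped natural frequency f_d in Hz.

ω_n = √(k/m) = √(31500/81.4) = 19.67 rad/s.
Critical damping c_c = 2√(k·m) = 2√(31500 × 81.4) = 3203 N·s/m, so ζ = c/c_c = 397/3203 = 0.1240.
ω_d = ω_n√(1 − ζ²) = 19.67 × √(1 − 0.0154) = 19.52 rad/s.
f_d = ω_d/(2π) = 3.107 Hz.

3.11 Hz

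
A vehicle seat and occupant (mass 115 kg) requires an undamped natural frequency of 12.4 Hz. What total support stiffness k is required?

ω_n = 2πf_n = 2π × 12.4 = 77.91 rad/s.
k = m·ω_n² = 115 × 77.91² = 115 × 6070 = 698100 N/m.

698000 N/m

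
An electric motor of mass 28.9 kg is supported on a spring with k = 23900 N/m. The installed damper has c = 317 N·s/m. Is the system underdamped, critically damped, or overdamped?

underdamped

c_c = 2√(k·m) = 1662 N·s/m; ζ = c/c_c = 317/1662 = 0.191.
Since ζ < 1 the system is underdamped.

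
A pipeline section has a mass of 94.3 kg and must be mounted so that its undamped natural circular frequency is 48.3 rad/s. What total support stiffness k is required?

220000 N/m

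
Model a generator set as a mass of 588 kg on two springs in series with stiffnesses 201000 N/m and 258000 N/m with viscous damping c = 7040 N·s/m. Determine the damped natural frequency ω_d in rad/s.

12.5 rad/s

Series springs: 1/k_eq = 1/201000 + 1/258000 = 8.851×10^-6, so k_eq = 113000 N/m.
ω_n = √(k_eq/m) = √(113000/588) = 13.86 rad/s.
Critical damping c_c = 2√(k_eq·m) = 2√(113000 × 588) = 16300 N·s/m, so ζ = c/c_c = 7040/16300 = 0.4319.
ω_d = ω_n√(1 − ζ²) = 13.86 × √(1 − 0.187) = 12.50 rad/s.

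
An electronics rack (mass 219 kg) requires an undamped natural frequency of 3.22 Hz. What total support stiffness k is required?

ω_n = 2πf_n = 2π × 3.22 = 20.23 rad/s.
k = m·ω_n² = 219 × 20.23² = 219 × 409.3 = 89640 N/m.

89600 N/m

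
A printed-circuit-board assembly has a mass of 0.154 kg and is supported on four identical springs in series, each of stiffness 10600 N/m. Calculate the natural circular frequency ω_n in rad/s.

Series springs: 1/k_eq = 4/10600, so k_eq = 10600/4 = 2650 N/m.
ω_n = √(k_eq/m) = √(2650/0.154) = √17210 = 131.2 rad/s.

131 rad/s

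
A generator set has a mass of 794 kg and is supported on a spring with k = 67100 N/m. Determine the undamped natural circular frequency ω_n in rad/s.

9.19 rad/s

ω_n = √(k/m) = √(67100/794) = √84.51 = 9.193 rad/s.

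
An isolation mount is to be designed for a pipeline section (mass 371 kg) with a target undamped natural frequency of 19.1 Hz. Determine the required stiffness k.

5340000 N/m

ω_n = 2πf_n = 2π × 19.1 = 120.0 rad/s.
k = m·ω_n² = 371 × 120.0² = 371 × 14400 = 5343000 N/m.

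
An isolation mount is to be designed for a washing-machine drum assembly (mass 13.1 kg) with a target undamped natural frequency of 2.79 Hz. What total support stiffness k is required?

ω_n = 2πf_n = 2π × 2.79 = 17.53 rad/s.
k = m·ω_n² = 13.1 × 17.53² = 13.1 × 307.3 = 4026 N/m.

4030 N/m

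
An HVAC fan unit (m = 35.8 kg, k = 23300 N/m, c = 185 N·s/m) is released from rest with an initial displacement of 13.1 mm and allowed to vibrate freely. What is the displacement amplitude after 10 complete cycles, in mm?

ζ = c/(2√(km)) = 185/(2√(23300 × 35.8)) = 185/1827 = 0.1013.
Logarithmic decrement δ = 2πζ/√(1 − ζ²) = 2π × 0.1013/√(1 − 0.0103) = 0.6396.
After n cycles, x_n/x₀ = e^(−nδ), so x_10 = 13.1 × e^(−10 × 0.6396) = 13.1 × 0.001667 = 0.02184 mm.

0.0218 mm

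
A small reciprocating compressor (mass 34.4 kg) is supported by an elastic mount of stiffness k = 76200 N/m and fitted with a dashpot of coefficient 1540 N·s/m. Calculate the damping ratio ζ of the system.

ω_n = √(k/m) = √(76200/34.4) = 47.07 rad/s.
Critical damping c_c = 2√(k·m) = 2√(76200 × 34.4) = 3238 N·s/m, so ζ = c/c_c = 1540/3238 = 0.4756.

0.476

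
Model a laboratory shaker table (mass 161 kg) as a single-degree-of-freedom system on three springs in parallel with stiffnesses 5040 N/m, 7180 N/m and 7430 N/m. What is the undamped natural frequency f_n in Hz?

1.76 Hz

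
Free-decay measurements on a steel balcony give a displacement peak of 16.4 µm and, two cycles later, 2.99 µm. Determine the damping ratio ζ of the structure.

Logarithmic decrement δ = (1/n)·ln(x₀/x_n) = (1/2)·ln(16.4/2.99) = (1/2)·ln(5.485) = 0.8510.
ζ = δ/√(4π² + δ²) = 0.8510/√(39.48 + 0.724) = 0.8510/6.341 = 0.1342.

0.134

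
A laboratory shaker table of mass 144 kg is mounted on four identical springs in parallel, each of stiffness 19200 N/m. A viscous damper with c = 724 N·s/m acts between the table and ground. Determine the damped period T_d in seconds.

0.274 s

Parallel springs add: k_eq = 4 × 19200 = 76800 N/m.
ω_n = √(k_eq/m) = √(76800/144) = 23.09 rad/s.
Critical damping c_c = 2√(k_eq·m) = 2√(76800 × 144) = 6651 N·s/m, so ζ = c/c_c = 724/6651 = 0.1089.
ω_d = ω_n√(1 − ζ²) = 23.09 × √(1 − 0.0118) = 22.96 rad/s.
T_d = 2π/ω_d = 0.2737 s.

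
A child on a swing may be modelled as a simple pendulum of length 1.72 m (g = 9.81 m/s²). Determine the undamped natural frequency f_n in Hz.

For a simple pendulum ω_n = √(g/L) = √(9.81/1.72) = √5.703 = 2.388 rad/s.
f_n = ω_n/(2π) = 2.388/6.283 = 0.3801 Hz.

0.380 Hz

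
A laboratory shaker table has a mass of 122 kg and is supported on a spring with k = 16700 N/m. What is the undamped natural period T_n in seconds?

ω_n = √(k/m) = √(16700/122) = √136.9 = 11.70 rad/s.
T_n = 2π/ω_n = 6.283/11.70 = 0.5370 s.

0.537 s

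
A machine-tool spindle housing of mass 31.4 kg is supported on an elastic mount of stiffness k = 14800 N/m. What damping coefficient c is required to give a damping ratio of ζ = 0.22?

c_c = 2√(k·m) = 2√(14800 × 31.4) = 1363 N·s/m.
c = ζ·c_c = 0.22 × 1363 = 299.9 N·s/m.

300 N·s/m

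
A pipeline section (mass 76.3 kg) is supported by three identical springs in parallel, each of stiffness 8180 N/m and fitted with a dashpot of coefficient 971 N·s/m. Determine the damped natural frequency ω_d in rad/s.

Parallel springs add: k_eq = 3 × 8180 = 24540 N/m.
ω_n = √(k_eq/m) = √(24540/76.3) = 17.93 rad/s.
Critical damping c_c = 2√(k_eq·m) = 2√(24540 × 76.3) = 2737 N·s/m, so ζ = c/c_c = 971/2737 = 0.3548.
ω_d = ω_n√(1 − ζ²) = 17.93 × √(1 − 0.126) = 16.77 rad/s.

16.8 rad/s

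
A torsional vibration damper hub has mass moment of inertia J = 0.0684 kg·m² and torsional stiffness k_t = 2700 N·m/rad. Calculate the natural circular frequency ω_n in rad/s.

ω_n = √(k_t/J) = √(2700/0.0684) = √39470 = 198.7 rad/s.

199 rad/s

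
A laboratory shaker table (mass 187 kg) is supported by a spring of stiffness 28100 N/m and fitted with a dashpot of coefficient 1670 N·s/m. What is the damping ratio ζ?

0.364

ω_n = √(k/m) = √(28100/187) = 12.26 rad/s.
Critical damping c_c = 2√(k·m) = 2√(28100 × 187) = 4585 N·s/m, so ζ = c/c_c = 1670/4585 = 0.3643.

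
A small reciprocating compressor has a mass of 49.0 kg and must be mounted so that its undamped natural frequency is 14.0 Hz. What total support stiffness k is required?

379000 N/m

ω_n = 2πf_n = 2π × 14.0 = 87.96 rad/s.
k = m·ω_n² = 49.0 × 87.96² = 49.0 × 7738 = 379200 N/m.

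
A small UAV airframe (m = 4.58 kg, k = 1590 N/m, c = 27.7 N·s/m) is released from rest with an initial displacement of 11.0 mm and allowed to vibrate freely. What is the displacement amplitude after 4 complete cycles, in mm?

0.176 mm

ζ = c/(2√(km)) = 27.7/(2√(1590 × 4.58)) = 27.7/170.7 = 0.1623.
Logarithmic decrement δ = 2πζ/√(1 − ζ²) = 2π × 0.1623/√(1 − 0.0263) = 1.033.
After n cycles, x_n/x₀ = e^(−nδ), so x_4 = 11.0 × e^(−4 × 1.033) = 11.0 × 0.01602 = 0.1762 mm.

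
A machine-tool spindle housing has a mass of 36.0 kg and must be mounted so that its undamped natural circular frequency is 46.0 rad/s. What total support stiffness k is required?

76200 N/m

k = m·ω_n² = 36.0 × 46.00² = 36.0 × 2116 = 76180 N/m.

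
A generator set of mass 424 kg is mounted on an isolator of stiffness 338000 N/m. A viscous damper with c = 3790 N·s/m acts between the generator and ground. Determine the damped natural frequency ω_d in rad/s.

27.9 rad/s

ω_n = √(k/m) = √(338000/424) = 28.23 rad/s.
Critical damping c_c = 2√(k·m) = 2√(338000 × 424) = 23940 N·s/m, so ζ = c/c_c = 3790/23940 = 0.1583.
ω_d = ω_n√(1 − ζ²) = 28.23 × √(1 − 0.0251) = 27.88 rad/s.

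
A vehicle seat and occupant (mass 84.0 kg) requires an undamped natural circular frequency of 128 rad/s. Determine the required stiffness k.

k = m·ω_n² = 84.0 × 128.0² = 84.0 × 16380 = 1376000 N/m.

1380000 N/m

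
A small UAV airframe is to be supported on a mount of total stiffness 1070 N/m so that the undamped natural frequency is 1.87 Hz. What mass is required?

7.75 kg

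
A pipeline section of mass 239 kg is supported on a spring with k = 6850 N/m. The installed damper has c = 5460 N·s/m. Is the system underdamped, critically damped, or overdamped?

overdamped

c_c = 2√(k·m) = 2559 N·s/m; ζ = c/c_c = 5460/2559 = 2.13.
Since ζ > 1 the system is overdamped.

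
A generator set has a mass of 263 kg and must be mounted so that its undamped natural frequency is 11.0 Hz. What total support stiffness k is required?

1260000 N/m

ω_n = 2πf_n = 2π × 11.0 = 69.12 rad/s.
k = m·ω_n² = 263 × 69.12² = 263 × 4777 = 1256000 N/m.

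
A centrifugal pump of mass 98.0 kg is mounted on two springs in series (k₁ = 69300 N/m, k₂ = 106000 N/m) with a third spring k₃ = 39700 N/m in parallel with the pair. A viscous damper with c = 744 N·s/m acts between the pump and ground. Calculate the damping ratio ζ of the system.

Series pair: k_s = k₁k₂/(k₁+k₂) = (69300)(106000)/(69300 + 106000) = 41900 N/m. In parallel with k₃: k_eq = 41900 + 39700 = 81600 N/m.
ω_n = √(k_eq/m) = √(81600/98.0) = 28.86 rad/s.
Critical damping c_c = 2√(k_eq·m) = 2√(81600 × 98.0) = 5656 N·s/m, so ζ = c/c_c = 744/5656 = 0.1315.

0.132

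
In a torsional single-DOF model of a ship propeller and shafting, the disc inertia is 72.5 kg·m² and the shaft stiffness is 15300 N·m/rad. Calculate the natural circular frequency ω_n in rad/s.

ω_n = √(k_t/J) = √(15300/72.5) = √211.0 = 14.53 rad/s.

14.5 rad/s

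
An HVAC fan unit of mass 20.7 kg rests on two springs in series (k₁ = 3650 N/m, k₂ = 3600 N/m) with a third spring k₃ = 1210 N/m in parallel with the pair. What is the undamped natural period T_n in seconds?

Series pair: k_s = k₁k₂/(k₁+k₂) = (3650)(3600)/(3650 + 3600) = 1812 N/m. In parallel with k₃: k_eq = 1812 + 1210 = 3022 N/m.
ω_n = √(k_eq/m) = √(3022/20.7) = √146.0 = 12.08 rad/s.
T_n = 2π/ω_n = 6.283/12.08 = 0.5200 s.

0.520 s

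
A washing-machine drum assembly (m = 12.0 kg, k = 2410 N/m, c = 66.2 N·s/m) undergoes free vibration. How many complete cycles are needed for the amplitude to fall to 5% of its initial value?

3 cycles

ζ = c/(2√(km)) = 66.2/(2√(2410 × 12.0)) = 66.2/340.1 = 0.1946.
Logarithmic decrement δ = 2πζ/√(1 − ζ²) = 2π × 0.1946/√(1 − 0.0379) = 1.247.
x_n/x₀ = e^(−nδ) ≤ 0.05; take ln: n ≥ ln(1/0.05)/δ = 2.996/1.247 = 2.403.
So 3 complete cycles are required.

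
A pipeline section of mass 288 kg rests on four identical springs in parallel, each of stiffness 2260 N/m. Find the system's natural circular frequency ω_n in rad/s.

5.60 rad/s

Parallel springs add: k_eq = 4 × 2260 = 9040 N/m.
ω_n = √(k_eq/m) = √(9040/288) = √31.39 = 5.603 rad/s.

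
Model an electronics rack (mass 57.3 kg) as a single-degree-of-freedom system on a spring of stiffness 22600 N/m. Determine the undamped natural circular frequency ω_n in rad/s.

ω_n = √(k/m) = √(22600/57.3) = √394.4 = 19.86 rad/s.

19.9 rad/s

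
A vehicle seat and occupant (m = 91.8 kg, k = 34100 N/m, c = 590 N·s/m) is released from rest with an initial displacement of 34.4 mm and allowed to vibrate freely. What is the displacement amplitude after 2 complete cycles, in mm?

4.11 mm

ζ = c/(2√(km)) = 590/(2√(34100 × 91.8)) = 590/3539 = 0.1667.
Logarithmic decrement δ = 2πζ/√(1 − ζ²) = 2π × 0.1667/√(1 − 0.0278) = 1.062.
After n cycles, x_n/x₀ = e^(−nδ), so x_2 = 34.4 × e^(−2 × 1.062) = 34.4 × 0.1194 = 4.109 mm.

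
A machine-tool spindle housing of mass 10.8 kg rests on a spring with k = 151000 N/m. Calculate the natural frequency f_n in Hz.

ω_n = √(k/m) = √(151000/10.8) = √13980 = 118.2 rad/s.
f_n = ω_n/(2π) = 118.2/6.283 = 18.82 Hz.

18.8 Hz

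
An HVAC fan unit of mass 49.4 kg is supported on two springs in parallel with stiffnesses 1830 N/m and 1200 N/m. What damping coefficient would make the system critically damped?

Parallel springs add: k_eq = 1830 + 1200 = 3030 N/m.
c_c = 2√(k_eq·m) = 2√(3030 × 49.4) = 2 × 386.9 = 773.8 N·s/m.

774 N·s/m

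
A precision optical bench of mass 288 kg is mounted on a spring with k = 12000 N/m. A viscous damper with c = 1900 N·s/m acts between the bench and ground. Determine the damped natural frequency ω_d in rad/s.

5.55 rad/s

ω_n = √(k/m) = √(12000/288) = 6.455 rad/s.
Critical damping c_c = 2√(k·m) = 2√(12000 × 288) = 3718 N·s/m, so ζ = c/c_c = 1900/3718 = 0.5110.
ω_d = ω_n√(1 − ζ²) = 6.455 × √(1 − 0.261) = 5.548 rad/s.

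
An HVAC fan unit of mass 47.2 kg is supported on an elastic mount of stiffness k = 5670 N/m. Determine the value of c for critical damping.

c_c = 2√(k·m) = 2√(5670 × 47.2) = 2 × 517.3 = 1035 N·s/m.

1030 N·s/m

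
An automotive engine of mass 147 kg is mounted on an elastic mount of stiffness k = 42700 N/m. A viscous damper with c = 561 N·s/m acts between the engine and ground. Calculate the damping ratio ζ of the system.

0.112

ω_n = √(k/m) = √(42700/147) = 17.04 rad/s.
Critical damping c_c = 2√(k·m) = 2√(42700 × 147) = 5011 N·s/m, so ζ = c/c_c = 561/5011 = 0.1120.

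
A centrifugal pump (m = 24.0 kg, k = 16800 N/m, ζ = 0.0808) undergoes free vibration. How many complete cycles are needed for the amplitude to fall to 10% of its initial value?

Logarithmic decrement δ = 2πζ/√(1 − ζ²) = 2π × 0.08080/√(1 − 0.00653) = 0.5093.
x_n/x₀ = e^(−nδ) ≤ 0.1; take ln: n ≥ ln(1/0.1)/δ = 2.303/0.5093 = 4.521.
So 5 complete cycles are required.

5 cycles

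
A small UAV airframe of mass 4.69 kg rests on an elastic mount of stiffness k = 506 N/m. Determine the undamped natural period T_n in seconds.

ω_n = √(k/m) = √(506.0/4.69) = √107.9 = 10.39 rad/s.
T_n = 2π/ω_n = 6.283/10.39 = 0.6049 s.

0.605 s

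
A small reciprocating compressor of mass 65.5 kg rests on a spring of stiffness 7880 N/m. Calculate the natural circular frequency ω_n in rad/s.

11.0 rad/s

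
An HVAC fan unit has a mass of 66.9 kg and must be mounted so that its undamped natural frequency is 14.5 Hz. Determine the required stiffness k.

555000 N/m

ω_n = 2πf_n = 2π × 14.5 = 91.11 rad/s.
k = m·ω_n² = 66.9 × 91.11² = 66.9 × 8300 = 555300 N/m.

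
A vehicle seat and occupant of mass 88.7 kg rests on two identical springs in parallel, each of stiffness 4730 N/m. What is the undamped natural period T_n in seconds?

0.608 s

Parallel springs add: k_eq = 2 × 4730 = 9460 N/m.
ω_n = √(k_eq/m) = √(9460/88.7) = √106.7 = 10.33 rad/s.
T_n = 2π/ω_n = 6.283/10.33 = 0.6084 s.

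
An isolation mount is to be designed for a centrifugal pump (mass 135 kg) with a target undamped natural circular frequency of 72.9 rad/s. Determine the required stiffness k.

717000 N/m

k = m·ω_n² = 135 × 72.90² = 135 × 5314 = 717400 N/m.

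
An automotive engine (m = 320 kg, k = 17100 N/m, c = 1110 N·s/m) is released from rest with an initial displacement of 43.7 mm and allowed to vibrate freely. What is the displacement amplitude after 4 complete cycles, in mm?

0.0943 mm

ζ = c/(2√(km)) = 1110/(2√(17100 × 320)) = 1110/4678 = 0.2373.
Logarithmic decrement δ = 2πζ/√(1 − ζ²) = 2π × 0.2373/√(1 − 0.0563) = 1.535.
After n cycles, x_n/x₀ = e^(−nδ), so x_4 = 43.7 × e^(−4 × 1.535) = 43.7 × 0.002159 = 0.09434 mm.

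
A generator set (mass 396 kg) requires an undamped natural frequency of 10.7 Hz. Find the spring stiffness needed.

1790000 N/m

ω_n = 2πf_n = 2π × 10.7 = 67.23 rad/s.
k = m·ω_n² = 396 × 67.23² = 396 × 4520 = 1790000 N/m.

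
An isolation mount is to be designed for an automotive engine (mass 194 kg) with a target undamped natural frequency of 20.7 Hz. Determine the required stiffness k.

3280000 N/m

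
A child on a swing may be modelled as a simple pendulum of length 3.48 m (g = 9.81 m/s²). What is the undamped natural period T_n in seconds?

3.74 s

For a simple pendulum ω_n = √(g/L) = √(9.81/3.48) = √2.819 = 1.679 rad/s.
T_n = 2π/ω_n = 6.283/1.679 = 3.742 s.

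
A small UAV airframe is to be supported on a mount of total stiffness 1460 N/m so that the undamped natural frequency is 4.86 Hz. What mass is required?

1.57 kg

ω_n = 2πf_n = 2π × 4.86 = 30.54 rad/s.
m = k/ω_n² = 1460/30.54² = 1460/932.5 = 1.566 kg.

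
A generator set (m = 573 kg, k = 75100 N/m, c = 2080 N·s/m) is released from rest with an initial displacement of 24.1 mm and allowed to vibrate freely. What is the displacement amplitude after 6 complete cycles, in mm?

ζ = c/(2√(km)) = 2080/(2√(75100 × 573)) = 2080/13120 = 0.1585.
Logarithmic decrement δ = 2πζ/√(1 − ζ²) = 2π × 0.1585/√(1 − 0.0251) = 1.009.
After n cycles, x_n/x₀ = e^(−nδ), so x_6 = 24.1 × e^(−6 × 1.009) = 24.1 × 0.002350 = 0.05664 mm.

0.0566 mm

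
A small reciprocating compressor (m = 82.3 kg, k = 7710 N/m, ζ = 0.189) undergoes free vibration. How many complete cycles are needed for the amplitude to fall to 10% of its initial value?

2 cycles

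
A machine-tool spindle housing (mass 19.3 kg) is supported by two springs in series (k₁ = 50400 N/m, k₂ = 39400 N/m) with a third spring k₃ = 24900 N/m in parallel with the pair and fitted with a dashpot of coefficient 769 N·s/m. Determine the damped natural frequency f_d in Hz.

7.19 Hz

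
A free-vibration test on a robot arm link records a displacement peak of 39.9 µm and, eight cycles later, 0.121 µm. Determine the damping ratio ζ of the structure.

0.115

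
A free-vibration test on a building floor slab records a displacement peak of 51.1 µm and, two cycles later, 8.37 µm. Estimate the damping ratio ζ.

0.142

Logarithmic decrement δ = (1/n)·ln(x₀/x_n) = (1/2)·ln(51.1/8.37) = (1/2)·ln(6.105) = 0.9046.
ζ = δ/√(4π² + δ²) = 0.9046/√(39.48 + 0.818) = 0.9046/6.348 = 0.1425.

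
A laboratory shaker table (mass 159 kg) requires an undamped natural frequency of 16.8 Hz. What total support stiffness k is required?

1770000 N/m

ω_n = 2πf_n = 2π × 16.8 = 105.6 rad/s.
k = m·ω_n² = 159 × 105.6² = 159 × 11140 = 1772000 N/m.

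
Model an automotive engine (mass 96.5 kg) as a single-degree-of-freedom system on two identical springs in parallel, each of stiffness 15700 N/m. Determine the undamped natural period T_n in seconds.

Parallel springs add: k_eq = 2 × 15700 = 31400 N/m.
ω_n = √(k_eq/m) = √(31400/96.5) = √325.4 = 18.04 rad/s.
T_n = 2π/ω_n = 6.283/18.04 = 0.3483 s.

0.348 s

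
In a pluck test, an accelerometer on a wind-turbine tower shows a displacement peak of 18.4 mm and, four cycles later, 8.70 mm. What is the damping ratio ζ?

Logarithmic decrement δ = (1/n)·ln(x₀/x_n) = (1/4)·ln(18.4/8.70) = (1/4)·ln(2.115) = 0.1873.
ζ = δ/√(4π² + δ²) = 0.1873/√(39.48 + 0.0351) = 0.1873/6.286 = 0.02979.

0.0298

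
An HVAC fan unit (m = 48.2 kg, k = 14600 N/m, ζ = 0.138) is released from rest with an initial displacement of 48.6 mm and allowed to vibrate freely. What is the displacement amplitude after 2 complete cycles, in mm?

Logarithmic decrement δ = 2πζ/√(1 − ζ²) = 2π × 0.1380/√(1 − 0.0190) = 0.8755.
After n cycles, x_n/x₀ = e^(−nδ), so x_2 = 48.6 × e^(−2 × 0.8755) = 48.6 × 0.1736 = 8.438 mm.

8.44 mm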